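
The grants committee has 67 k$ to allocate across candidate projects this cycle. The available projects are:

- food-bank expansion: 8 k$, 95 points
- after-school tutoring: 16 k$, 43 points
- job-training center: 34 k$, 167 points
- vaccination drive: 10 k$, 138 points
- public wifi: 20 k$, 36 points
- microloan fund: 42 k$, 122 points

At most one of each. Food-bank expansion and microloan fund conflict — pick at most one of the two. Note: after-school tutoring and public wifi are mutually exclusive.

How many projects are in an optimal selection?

3

The maximum projected impact within 67 k$ is 400.
One optimal bundle: food-bank expansion + job-training center + vaccination drive (52 k$).
All optima have 3 projects.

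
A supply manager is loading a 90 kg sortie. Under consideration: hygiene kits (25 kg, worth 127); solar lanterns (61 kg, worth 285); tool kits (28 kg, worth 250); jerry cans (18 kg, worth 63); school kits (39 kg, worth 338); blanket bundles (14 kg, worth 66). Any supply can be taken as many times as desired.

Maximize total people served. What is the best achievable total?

750

The ratio ordering already packs tightly: 3×tool kits, 84 kg, 750.
Every other selection either busts 90 kg or fails to beat 750.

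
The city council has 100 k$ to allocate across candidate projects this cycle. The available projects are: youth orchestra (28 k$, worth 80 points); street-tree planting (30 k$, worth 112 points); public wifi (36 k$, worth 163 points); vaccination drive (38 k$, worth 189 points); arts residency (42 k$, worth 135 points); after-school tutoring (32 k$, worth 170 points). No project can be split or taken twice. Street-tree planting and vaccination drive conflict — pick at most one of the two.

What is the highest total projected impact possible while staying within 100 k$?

445

Best packing: street-tree planting + public wifi + after-school tutoring — 98 k$, 445 total.
The closest alternative, youth orchestra + vaccination drive + after-school tutoring, reaches only 439.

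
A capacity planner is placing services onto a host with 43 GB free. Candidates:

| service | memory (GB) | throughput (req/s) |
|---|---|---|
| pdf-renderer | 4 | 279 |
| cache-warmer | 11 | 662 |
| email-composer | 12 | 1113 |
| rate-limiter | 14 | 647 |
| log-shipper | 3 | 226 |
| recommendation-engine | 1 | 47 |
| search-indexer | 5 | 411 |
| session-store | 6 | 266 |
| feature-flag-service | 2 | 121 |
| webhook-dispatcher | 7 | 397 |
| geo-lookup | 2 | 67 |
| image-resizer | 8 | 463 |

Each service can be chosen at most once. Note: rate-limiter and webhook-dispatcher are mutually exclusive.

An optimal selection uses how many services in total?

6

The maximum throughput within 43 GB is 3154.
One optimal bundle: pdf-renderer + cache-warmer + email-composer + log-shipper + search-indexer + image-resizer (43 GB).
Every optimal selection uses 6 services.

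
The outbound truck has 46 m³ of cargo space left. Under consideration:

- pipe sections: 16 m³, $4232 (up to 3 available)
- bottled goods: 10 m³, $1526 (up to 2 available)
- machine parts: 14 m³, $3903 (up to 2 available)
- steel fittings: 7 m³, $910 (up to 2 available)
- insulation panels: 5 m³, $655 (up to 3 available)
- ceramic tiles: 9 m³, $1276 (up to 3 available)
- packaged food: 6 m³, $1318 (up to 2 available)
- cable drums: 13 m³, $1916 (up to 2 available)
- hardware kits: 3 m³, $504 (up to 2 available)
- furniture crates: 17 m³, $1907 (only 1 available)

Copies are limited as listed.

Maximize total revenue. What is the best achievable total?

By revenue per m³: machine parts 278.79, pipe sections 264.50, packaged food 219.67, hardware kits 168.00 lead.
A density-first pass picks pipe sections + 2×machine parts — 12038 at 44 m³.
The 14 m³ tied up in machine parts is better spent on pipe sections — total rises to 12367 (46 m³).

12367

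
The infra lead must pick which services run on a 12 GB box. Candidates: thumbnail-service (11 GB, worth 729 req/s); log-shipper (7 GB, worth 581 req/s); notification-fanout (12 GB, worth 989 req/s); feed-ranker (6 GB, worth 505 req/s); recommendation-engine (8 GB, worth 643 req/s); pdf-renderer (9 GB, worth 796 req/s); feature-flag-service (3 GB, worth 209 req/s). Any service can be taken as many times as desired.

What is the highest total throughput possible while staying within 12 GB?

1010

A density-first pass picks pdf-renderer + feature-flag-service — 1005 at 12 GB.
Dropping pdf-renderer and feature-flag-service frees 12 GB; slotting in 2×feed-ranker (12 GB) lifts the total to 1010 at 12 GB.
That's the maximum — no swap from here does better than 1010.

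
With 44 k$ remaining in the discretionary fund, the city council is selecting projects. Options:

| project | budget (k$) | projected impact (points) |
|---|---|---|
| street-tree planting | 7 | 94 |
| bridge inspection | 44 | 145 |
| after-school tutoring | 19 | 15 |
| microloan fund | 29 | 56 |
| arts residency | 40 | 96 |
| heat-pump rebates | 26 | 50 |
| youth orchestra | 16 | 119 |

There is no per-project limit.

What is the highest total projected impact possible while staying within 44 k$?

The ratio ordering already packs tightly: 6×street-tree planting, 42 k$, 564.
The spare 2 k$ is too small for any remaining project, and no exchange beats 564.

564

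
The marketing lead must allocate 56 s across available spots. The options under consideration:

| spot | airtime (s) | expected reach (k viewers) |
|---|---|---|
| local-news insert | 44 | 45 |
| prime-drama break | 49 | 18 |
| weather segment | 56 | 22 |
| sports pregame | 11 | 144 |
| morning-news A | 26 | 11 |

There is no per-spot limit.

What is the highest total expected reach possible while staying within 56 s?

5×sports pregame uses 55 of the 56 s and totals 720.
No other feasible combination exceeds 720.

720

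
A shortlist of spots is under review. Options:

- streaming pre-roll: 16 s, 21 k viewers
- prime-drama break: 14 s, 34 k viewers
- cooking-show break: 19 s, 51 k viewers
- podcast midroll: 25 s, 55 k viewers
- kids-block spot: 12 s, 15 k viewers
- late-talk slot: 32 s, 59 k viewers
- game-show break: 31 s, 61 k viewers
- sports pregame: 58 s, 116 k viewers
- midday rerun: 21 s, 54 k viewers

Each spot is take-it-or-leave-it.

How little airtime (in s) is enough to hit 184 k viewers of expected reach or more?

79

Look for the lowest-airtime combination reaching 184.
prime-drama break + cooking-show break + podcast midroll + midday rerun reaches 194 using 79 s.
Any bundle with less than 79 s falls short of 184.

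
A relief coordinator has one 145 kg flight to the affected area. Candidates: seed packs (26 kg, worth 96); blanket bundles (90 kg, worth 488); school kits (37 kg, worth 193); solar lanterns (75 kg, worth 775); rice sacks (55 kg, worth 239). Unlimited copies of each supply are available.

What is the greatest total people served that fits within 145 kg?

1064

Taking seed packs + school kits + solar lanterns: 138 kg used, 1064 in people served.
Nothing else within 145 kg beats 1064.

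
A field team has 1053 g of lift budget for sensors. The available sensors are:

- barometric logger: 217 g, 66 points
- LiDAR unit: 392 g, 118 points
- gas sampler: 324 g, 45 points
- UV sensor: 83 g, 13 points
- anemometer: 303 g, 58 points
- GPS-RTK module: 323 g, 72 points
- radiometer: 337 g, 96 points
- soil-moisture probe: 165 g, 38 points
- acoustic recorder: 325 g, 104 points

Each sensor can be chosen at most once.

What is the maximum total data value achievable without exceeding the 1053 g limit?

304

Ranking by ratio (data value/g): acoustic recorder 0.32, barometric logger 0.30, LiDAR unit 0.30.
Filling by ratio: barometric logger + LiDAR unit + UV sensor + acoustic recorder for 301, with 36 g left unused.
Replace LiDAR unit and UV sensor with radiometer + soil-moisture probe: the trade gains 3 net, giving 304 at 1044 g.
No other feasible combination exceeds 304.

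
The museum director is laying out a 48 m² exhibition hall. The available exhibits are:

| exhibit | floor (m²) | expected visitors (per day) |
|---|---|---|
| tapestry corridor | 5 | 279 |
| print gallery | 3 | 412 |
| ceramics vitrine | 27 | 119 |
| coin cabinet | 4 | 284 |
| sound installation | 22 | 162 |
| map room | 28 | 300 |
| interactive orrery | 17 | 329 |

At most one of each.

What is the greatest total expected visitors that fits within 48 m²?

1304

Tapestry corridor + print gallery + coin cabinet + interactive orrery uses 29 of the 48 m² and totals 1304.
Every other selection either busts 48 m² or fails to beat 1304.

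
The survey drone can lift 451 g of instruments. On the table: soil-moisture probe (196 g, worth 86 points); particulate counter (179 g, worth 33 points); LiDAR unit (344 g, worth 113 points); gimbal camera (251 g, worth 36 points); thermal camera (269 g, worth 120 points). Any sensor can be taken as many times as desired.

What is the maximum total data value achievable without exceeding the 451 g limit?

172

Filling by ratio: particulate counter + thermal camera for 153, with 3 g left unused.
Dropping particulate counter and thermal camera frees 448 g; slotting in 2×soil-moisture probe (392 g) lifts the total to 172 at 392 g.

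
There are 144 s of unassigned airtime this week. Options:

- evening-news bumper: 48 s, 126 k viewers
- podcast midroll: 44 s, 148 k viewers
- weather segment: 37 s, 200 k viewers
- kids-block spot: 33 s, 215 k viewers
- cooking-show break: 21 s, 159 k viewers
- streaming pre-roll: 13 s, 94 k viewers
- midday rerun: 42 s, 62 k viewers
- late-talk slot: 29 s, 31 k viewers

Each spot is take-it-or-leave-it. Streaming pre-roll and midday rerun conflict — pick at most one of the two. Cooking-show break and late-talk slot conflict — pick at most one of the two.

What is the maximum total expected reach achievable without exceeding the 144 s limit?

722

Taking podcast midroll + weather segment + kids-block spot + cooking-show break: 135 s used, 722 in expected reach.
The spare 9 s is too small for any remaining spot, and no feasible exchange beats 722.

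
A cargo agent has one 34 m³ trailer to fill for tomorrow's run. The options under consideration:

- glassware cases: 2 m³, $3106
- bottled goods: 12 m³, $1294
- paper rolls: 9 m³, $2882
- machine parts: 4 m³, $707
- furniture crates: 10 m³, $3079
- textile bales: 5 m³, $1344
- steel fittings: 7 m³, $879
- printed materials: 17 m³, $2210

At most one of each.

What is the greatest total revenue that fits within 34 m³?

11290

Taking the top-ratio shipments first gives glassware cases + paper rolls + machine parts + furniture crates + textile bales for 11118 (30 m³).
Replace machine parts with steel fittings: the trade gains 172 net, giving 11290 at 33 m³.
Runner-up glassware cases + paper rolls + machine parts + furniture crates + textile bales tops out at 11118.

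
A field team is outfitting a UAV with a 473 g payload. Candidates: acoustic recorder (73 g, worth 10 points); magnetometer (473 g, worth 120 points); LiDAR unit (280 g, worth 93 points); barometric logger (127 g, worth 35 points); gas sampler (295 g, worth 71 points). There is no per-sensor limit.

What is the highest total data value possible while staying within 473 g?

The ratio ordering already packs tightly: LiDAR unit + barometric logger, 407 g, 128.

128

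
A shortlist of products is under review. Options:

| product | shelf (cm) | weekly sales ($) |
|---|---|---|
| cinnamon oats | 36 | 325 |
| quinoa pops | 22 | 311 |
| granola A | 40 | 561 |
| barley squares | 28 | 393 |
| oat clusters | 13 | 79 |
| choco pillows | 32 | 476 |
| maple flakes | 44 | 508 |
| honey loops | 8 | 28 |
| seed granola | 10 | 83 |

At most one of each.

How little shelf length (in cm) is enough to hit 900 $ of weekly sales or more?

Need the lightest bundle worth ≥ 900.
Taking granola A + barley squares gives 954 (≥ 900) for 68 cm.
Below 68 cm the best achievable stays under 900.

68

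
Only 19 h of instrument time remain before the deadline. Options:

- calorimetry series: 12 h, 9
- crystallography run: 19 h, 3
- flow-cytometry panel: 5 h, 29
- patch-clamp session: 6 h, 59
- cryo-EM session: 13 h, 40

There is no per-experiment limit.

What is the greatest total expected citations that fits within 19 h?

177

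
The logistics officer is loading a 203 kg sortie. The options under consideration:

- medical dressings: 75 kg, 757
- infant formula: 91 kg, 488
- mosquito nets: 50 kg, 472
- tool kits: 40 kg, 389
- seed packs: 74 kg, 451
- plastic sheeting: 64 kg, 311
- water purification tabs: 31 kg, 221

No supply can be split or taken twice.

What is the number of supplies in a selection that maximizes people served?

Optimal total is 1839.
One optimal bundle: medical dressings + mosquito nets + tool kits + water purification tabs (196 kg).
Any selection reaching 1839 contains exactly 4 supplies.

4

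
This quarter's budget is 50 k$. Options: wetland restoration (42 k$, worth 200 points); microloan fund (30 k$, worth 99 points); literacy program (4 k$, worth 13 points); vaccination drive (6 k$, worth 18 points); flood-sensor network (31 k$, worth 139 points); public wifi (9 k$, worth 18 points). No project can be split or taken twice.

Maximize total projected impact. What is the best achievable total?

218

A density-first pass picks wetland restoration + literacy program — 213 at 46 k$.
Dropping literacy program frees 4 k$; slotting in vaccination drive (6 k$) lifts the total to 218 at 48 k$.
The closest alternative, wetland restoration + literacy program, reaches only 213.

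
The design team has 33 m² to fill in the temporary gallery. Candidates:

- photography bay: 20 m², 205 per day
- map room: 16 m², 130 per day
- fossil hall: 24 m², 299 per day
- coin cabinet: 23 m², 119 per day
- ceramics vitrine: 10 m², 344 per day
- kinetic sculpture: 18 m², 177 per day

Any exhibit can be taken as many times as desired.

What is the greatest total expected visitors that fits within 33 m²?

Ranking by ratio (expected visitors/m²): ceramics vitrine 34.40, fossil hall 12.46, photography bay 10.25, kinetic sculpture 9.83.
Taking 3×ceramics vitrine: 30 m² used, 1032 in expected visitors.

1032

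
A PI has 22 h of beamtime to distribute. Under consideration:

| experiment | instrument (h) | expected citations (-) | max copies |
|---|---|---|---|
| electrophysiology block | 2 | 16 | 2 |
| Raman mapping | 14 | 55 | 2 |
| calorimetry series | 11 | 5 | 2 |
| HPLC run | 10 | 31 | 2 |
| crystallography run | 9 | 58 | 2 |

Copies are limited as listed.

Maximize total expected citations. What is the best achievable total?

148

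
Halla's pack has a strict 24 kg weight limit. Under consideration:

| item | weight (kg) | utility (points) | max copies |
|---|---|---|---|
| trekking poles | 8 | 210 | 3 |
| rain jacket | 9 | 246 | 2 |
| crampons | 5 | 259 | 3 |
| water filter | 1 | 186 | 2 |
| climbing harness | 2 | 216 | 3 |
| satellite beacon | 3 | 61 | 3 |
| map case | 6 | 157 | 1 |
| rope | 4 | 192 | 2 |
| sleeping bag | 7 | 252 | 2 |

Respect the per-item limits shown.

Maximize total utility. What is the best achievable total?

1797

Density check — water filter 186.00, climbing harness 108.00, crampons 51.80, rope 48.00 are the best per kg.
Best packing: 3×crampons + 2×water filter + 3×climbing harness — 23 kg, 1797 total.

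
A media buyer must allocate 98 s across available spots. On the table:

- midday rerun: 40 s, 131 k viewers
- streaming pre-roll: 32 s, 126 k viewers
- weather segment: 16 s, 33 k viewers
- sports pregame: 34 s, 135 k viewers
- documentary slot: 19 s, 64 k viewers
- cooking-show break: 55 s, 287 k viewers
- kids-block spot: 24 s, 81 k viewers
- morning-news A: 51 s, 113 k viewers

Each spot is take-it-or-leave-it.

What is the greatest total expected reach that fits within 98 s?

432

Filling by ratio: sports pregame + cooking-show break for 422, with 9 s left unused.
The 34 s tied up in sports pregame is better spent on documentary slot + kids-block spot — total rises to 432 (98 s).
No other feasible combination exceeds 432.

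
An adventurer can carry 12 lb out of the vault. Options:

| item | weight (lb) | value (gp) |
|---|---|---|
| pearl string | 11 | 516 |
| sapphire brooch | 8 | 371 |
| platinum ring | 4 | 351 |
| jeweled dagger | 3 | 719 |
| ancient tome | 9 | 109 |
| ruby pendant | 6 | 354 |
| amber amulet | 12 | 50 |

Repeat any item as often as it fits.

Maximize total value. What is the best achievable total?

2876

Taking 4×jeweled dagger: 12 lb used, 2876 in value.
No other feasible combination exceeds 2876.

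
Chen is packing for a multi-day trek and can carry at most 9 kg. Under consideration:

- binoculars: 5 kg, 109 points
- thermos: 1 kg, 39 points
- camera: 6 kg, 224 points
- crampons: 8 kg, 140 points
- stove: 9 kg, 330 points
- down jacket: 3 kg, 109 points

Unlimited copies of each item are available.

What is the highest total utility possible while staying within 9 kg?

351

By utility per kg: thermos 39.00, camera 37.33, stove 36.67 lead.
Best packing: 9×thermos — 9 kg, 351 total.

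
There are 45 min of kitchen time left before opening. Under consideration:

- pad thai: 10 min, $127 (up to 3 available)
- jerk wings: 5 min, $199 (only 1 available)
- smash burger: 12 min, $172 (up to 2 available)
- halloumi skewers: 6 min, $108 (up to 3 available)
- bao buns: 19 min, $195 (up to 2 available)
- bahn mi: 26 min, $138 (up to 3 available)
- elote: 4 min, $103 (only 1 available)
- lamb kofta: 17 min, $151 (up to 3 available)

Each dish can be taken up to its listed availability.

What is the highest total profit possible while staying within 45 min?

Ranking by ratio (profit/min): jerk wings 39.80, elote 25.75, halloumi skewers 18.00, smash burger 14.33.
Greedy by ratio would take jerk wings + smash burger + 3×halloumi skewers + elote: 39 min used, total 798.
The 6 min tied up in halloumi skewers is better spent on smash burger — total rises to 862 (45 min).

862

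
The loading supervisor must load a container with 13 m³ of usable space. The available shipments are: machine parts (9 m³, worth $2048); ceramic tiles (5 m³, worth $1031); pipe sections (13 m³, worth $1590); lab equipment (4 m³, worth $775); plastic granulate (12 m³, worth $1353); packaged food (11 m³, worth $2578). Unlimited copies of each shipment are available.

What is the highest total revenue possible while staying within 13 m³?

2823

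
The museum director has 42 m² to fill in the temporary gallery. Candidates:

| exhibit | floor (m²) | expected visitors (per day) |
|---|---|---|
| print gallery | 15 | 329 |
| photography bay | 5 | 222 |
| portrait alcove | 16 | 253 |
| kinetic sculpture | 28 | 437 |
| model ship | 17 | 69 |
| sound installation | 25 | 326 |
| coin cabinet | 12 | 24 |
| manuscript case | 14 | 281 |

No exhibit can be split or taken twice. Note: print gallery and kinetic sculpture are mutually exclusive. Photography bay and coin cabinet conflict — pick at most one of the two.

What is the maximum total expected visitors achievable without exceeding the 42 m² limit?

832

Taking print gallery + photography bay + manuscript case: 34 m² used, 832 in expected visitors.
The closest alternative, print gallery + photography bay + portrait alcove, reaches only 804.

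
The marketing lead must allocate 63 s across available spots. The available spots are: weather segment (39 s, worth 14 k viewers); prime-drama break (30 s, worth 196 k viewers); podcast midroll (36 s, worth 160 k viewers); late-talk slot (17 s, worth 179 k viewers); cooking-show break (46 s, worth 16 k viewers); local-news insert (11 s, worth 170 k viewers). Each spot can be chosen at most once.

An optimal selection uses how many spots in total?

The maximum expected reach within 63 s is 545.
One optimal bundle: prime-drama break + late-talk slot + local-news insert (58 s).
All optima have 3 spots.

3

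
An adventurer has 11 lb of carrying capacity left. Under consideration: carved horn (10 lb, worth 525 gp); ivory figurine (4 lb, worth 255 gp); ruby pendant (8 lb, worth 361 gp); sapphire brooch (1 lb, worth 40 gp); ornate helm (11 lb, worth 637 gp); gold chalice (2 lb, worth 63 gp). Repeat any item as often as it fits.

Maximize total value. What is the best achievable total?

637

Ranking by ratio (value/lb): ivory figurine 63.75, ornate helm 57.91, carved horn 52.50.
A density-first pass picks 2×ivory figurine + 3×sapphire brooch — 630 at 11 lb.
The 11 lb tied up in 2×ivory figurine and 3×sapphire brooch is better spent on ornate helm — total rises to 637 (11 lb).
Every other selection either busts 11 lb or fails to beat 637.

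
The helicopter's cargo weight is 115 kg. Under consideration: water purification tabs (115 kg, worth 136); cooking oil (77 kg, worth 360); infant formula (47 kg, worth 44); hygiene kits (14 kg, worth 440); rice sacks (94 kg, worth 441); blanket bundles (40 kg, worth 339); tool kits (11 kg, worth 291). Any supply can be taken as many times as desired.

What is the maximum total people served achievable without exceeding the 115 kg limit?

3520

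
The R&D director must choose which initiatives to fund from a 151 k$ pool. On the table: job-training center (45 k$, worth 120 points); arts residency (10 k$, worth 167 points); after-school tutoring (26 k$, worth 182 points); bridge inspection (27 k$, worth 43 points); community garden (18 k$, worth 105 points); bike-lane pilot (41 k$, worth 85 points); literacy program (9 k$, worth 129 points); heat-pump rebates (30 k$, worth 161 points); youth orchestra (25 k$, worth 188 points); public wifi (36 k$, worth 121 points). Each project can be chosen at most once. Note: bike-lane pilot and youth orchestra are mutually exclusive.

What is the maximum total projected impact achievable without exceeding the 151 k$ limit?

975

The ratio ordering already packs tightly: arts residency + after-school tutoring + bridge inspection + community garden + literacy program + heat-pump rebates + youth orchestra, 145 k$, 975.
An exhaustive check of the 1024 subsets confirms 975.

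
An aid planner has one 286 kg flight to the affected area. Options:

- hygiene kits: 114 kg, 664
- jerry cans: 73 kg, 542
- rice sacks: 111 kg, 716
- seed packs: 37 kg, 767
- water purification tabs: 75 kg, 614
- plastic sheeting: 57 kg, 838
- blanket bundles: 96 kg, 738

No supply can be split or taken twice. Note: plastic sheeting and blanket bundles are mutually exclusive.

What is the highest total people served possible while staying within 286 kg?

2935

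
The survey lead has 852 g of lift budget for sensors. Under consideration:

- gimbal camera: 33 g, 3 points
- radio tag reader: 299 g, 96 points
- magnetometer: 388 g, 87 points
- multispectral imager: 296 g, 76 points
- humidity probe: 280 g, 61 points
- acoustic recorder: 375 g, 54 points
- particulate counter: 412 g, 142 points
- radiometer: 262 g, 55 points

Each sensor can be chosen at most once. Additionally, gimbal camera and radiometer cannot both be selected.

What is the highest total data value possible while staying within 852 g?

241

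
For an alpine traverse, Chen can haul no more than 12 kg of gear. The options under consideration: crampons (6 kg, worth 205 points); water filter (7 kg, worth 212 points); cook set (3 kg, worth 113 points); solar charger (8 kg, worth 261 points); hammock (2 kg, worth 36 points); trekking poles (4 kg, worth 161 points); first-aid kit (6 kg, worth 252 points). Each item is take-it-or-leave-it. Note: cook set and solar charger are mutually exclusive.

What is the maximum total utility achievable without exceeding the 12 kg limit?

457

Taking the top-ratio items first gives hammock + trekking poles + first-aid kit for 449 (12 kg).
Replace hammock and trekking poles with crampons: the trade gains 8 net, giving 457 at 12 kg.
That's the maximum — no feasible swap from here does better than 457.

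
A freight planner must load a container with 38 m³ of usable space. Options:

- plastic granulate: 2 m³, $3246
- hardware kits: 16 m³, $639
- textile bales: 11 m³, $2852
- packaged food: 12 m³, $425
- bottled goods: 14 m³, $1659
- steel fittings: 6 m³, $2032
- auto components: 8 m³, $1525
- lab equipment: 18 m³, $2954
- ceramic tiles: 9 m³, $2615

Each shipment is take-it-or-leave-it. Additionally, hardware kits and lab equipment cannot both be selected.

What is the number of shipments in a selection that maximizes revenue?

Best achievable revenue is 12270.
One optimal bundle: plastic granulate + textile bales + steel fittings + auto components + ceramic tiles (36 m³).
Every optimal selection uses 5 shipments.

5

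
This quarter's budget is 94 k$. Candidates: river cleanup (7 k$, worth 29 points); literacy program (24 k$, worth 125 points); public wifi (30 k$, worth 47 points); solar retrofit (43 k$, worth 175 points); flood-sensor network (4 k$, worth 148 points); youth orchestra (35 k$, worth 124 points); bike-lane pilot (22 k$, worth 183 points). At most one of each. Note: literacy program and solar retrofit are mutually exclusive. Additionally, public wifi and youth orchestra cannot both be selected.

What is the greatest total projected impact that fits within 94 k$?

609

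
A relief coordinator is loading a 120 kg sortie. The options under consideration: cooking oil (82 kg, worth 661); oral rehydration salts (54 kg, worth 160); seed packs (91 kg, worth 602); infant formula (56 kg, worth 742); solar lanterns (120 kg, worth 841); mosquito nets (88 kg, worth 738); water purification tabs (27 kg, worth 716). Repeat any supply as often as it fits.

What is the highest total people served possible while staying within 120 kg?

2864

Best packing: 4×water purification tabs — 108 kg, 2864 total.
Every other selection either busts 120 kg or fails to beat 2864.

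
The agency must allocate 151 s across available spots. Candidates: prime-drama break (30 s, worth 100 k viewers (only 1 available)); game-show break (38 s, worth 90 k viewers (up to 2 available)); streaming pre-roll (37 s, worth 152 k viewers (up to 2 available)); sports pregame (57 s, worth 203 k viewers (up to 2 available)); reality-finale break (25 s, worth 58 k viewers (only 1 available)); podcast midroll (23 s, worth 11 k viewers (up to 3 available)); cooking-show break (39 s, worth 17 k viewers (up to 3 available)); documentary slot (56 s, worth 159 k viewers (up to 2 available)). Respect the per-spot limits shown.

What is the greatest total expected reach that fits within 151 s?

558

Ranking by ratio (expected reach/s): streaming pre-roll 4.11, sports pregame 3.56, prime-drama break 3.33, documentary slot 2.84.
Taking the top-ratio spots first gives 2×streaming pre-roll + sports pregame for 507 (131 s).
The 37 s tied up in streaming pre-roll is better spent on sports pregame — total rises to 558 (151 s).
That's the maximum — no swap from here does better than 558.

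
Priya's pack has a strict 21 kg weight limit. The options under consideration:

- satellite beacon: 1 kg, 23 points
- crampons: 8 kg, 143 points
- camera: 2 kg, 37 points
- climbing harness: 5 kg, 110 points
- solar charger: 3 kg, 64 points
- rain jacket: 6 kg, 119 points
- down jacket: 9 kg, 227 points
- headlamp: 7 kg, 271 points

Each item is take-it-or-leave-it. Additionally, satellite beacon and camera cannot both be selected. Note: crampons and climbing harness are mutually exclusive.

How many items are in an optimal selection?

3

Best achievable utility is 608.
One optimal bundle: climbing harness + down jacket + headlamp (21 kg).
All optima have 3 items.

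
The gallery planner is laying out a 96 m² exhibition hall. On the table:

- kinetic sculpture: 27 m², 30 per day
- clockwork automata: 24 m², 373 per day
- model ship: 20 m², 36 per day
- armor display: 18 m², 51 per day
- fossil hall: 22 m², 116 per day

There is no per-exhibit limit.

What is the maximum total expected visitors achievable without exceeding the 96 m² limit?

Taking 4×clockwork automata: 96 m² used, 1492 in expected visitors.
Nothing else within 96 m² beats 1492.

1492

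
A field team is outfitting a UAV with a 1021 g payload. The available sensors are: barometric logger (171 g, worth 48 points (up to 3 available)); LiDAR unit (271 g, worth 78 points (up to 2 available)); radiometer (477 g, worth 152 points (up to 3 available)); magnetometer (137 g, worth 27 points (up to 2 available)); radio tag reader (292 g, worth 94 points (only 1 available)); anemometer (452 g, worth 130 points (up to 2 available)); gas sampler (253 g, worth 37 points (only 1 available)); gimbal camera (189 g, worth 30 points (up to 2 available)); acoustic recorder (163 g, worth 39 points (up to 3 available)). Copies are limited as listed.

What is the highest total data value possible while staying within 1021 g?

A density-first pass picks barometric logger + radiometer + radio tag reader — 294 at 940 g.
Replace barometric logger and radio tag reader with 2×LiDAR unit: the trade gains 14 net, giving 308 at 1019 g.
Nothing else within 1021 g beats 308.

308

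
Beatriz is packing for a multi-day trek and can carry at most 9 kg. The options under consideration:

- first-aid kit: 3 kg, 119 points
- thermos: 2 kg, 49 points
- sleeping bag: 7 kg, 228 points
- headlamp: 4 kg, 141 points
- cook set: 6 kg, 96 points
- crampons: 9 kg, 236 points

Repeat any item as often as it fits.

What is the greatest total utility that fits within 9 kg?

357

Ranking by ratio (utility/kg): first-aid kit 39.67, headlamp 35.25, sleeping bag 32.57, crampons 26.22.
Taking 3×first-aid kit: 9 kg used, 357 in utility.
Nothing else within 9 kg beats 357.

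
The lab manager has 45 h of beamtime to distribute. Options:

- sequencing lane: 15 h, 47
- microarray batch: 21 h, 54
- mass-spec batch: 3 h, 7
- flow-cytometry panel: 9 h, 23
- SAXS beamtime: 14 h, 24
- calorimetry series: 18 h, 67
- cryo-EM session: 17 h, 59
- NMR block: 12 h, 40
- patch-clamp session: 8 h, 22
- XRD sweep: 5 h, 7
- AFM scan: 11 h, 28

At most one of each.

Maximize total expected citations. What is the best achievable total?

154

Filling by ratio: calorimetry series + cryo-EM session + patch-clamp session for 148, with 2 h left unused.
Dropping cryo-EM session and patch-clamp session frees 25 h; slotting in sequencing lane + NMR block (27 h) lifts the total to 154 at 45 h.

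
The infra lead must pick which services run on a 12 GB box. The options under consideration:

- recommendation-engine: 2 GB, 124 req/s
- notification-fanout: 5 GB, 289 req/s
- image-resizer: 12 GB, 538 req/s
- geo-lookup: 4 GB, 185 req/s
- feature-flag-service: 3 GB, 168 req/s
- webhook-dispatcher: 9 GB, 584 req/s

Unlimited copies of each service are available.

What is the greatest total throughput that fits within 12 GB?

752

Ranking by ratio (throughput/GB): webhook-dispatcher 64.89, recommendation-engine 62.00, notification-fanout 57.80, feature-flag-service 56.00.
A density-first pass picks recommendation-engine + webhook-dispatcher — 708 at 11 GB.
Replace recommendation-engine with feature-flag-service: the trade gains 44 net, giving 752 at 12 GB.
Nothing else within 12 GB beats 752.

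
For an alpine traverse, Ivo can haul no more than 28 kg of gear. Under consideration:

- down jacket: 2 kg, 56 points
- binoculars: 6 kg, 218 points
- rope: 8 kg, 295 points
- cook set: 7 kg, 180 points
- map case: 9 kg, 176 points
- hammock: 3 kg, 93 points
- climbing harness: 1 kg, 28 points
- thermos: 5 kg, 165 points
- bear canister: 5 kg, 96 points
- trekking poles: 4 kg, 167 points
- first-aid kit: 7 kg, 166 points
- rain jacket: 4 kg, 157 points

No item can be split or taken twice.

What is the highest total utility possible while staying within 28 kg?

1030

The ratio ordering already packs tightly: binoculars + rope + climbing harness + thermos + trekking poles + rain jacket, 28 kg, 1030.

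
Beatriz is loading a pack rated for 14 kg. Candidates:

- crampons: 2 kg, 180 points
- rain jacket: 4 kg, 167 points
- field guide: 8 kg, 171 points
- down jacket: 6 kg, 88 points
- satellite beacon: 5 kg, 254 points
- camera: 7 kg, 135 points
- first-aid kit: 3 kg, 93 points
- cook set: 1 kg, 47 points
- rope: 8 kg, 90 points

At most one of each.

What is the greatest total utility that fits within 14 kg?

694

Taking the top-ratio items first gives crampons + rain jacket + satellite beacon + cook set for 648 (12 kg).
The 1 kg tied up in cook set is better spent on first-aid kit — total rises to 694 (14 kg).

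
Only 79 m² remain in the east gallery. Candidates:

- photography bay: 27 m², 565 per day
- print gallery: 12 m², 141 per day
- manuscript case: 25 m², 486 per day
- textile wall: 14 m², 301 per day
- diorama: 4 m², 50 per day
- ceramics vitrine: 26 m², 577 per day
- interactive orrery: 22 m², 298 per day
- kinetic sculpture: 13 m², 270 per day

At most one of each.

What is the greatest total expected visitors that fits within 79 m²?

Density check — ceramics vitrine 22.19, textile wall 21.50, photography bay 20.93, kinetic sculpture 20.77 are the best per m².
Filling by ratio: photography bay + textile wall + diorama + ceramics vitrine for 1493, with 8 m² left unused.
Dropping photography bay and diorama frees 31 m²; slotting in manuscript case + kinetic sculpture (38 m²) lifts the total to 1634 at 78 m².
No other feasible combination exceeds 1634.

1634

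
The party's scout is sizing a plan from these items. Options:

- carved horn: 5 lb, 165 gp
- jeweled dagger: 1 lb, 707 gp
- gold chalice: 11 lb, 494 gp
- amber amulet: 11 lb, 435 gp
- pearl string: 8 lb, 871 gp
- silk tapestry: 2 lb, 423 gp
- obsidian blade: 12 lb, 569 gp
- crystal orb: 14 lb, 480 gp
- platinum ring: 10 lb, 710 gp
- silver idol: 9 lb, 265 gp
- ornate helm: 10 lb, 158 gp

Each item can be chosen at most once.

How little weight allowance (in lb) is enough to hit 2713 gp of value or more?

Minimise lb subject to total value ≥ 2713.
carved horn + jeweled dagger + pearl string + silk tapestry + platinum ring: 2876 value at 26 lb.
Any bundle with less than 26 lb falls short of 2713.

26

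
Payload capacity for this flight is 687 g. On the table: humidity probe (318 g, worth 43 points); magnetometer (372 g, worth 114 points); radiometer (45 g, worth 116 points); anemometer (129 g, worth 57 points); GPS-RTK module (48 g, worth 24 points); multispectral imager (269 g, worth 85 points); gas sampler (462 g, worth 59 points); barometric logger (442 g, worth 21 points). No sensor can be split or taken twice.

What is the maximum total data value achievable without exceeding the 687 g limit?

The ratio heuristic lands on radiometer + anemometer + GPS-RTK module + multispectral imager (282) but leaves 196 g idle.
Replace anemometer and GPS-RTK module with magnetometer: the trade gains 33 net, giving 315 at 686 g.
The closest alternative, magnetometer + radiometer + anemometer + GPS-RTK module, reaches only 311.

315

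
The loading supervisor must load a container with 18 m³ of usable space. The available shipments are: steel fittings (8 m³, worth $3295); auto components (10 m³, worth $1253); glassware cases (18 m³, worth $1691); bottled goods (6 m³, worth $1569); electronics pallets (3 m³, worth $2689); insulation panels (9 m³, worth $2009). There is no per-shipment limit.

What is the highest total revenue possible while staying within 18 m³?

By revenue per m³: electronics pallets 896.33, steel fittings 411.88, bottled goods 261.50, insulation panels 223.22 lead.
6×electronics pallets uses 18 of the 18 m³ and totals 16134.
No other feasible combination exceeds 16134.

16134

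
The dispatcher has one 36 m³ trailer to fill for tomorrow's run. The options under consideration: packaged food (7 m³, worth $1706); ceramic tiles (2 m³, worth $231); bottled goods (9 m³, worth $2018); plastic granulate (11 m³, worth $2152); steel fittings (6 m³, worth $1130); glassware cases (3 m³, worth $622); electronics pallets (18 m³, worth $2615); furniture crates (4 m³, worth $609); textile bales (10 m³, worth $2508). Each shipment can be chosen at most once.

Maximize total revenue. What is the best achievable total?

The ratio ordering already packs tightly: packaged food + bottled goods + steel fittings + glassware cases + textile bales, 35 m³, 7984.
An exhaustive check of the 512 subsets confirms 7984.

7984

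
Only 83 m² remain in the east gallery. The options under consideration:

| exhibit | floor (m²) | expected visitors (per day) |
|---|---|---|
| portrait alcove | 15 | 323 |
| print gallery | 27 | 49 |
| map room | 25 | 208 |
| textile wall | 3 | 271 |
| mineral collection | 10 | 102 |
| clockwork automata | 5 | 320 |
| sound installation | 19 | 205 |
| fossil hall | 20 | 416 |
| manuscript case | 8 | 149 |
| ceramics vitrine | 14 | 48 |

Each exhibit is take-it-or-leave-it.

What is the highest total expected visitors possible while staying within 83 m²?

1786

Best packing: portrait alcove + textile wall + mineral collection + clockwork automata + sound installation + fossil hall + manuscript case — 80 m², 1786 total.
No other feasible combination exceeds 1786.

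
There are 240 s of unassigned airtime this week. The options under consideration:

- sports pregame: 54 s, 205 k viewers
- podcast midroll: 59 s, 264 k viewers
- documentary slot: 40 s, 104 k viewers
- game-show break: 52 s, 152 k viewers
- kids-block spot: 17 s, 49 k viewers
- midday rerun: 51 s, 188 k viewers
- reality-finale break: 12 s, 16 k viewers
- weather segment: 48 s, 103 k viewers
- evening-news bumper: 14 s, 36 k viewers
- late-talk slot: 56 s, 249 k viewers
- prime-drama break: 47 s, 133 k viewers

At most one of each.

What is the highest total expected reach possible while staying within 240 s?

By expected reach per s: podcast midroll 4.47, late-talk slot 4.45, sports pregame 3.80 lead.
Best packing: sports pregame + podcast midroll + kids-block spot + midday rerun + late-talk slot — 237 s, 955 total.

955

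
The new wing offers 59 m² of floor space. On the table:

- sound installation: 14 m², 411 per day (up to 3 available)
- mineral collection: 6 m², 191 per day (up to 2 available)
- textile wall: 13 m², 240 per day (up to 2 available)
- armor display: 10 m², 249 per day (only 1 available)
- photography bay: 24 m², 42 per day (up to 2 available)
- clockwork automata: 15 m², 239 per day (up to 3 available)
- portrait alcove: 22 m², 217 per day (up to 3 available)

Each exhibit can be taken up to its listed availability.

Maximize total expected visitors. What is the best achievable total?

1673

Density check — mineral collection 31.83, sound installation 29.36, armor display 24.90, textile wall 18.46 are the best per m².
Taking the top-ratio exhibits first gives 3×sound installation + 2×mineral collection for 1615 (54 m²).
Dropping mineral collection frees 6 m²; slotting in armor display (10 m²) lifts the total to 1673 at 58 m².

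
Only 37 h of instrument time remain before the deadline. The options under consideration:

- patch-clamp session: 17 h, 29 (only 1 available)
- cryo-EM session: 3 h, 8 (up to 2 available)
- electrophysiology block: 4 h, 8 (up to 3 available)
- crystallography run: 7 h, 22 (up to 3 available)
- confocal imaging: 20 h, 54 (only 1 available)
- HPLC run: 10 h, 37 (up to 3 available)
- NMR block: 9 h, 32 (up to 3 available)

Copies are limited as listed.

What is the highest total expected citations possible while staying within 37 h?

133

Best packing: HPLC run + 3×NMR block — 37 h, 133 total.
Every other selection either busts 37 h or exceeds an availability limit or fails to beat 133.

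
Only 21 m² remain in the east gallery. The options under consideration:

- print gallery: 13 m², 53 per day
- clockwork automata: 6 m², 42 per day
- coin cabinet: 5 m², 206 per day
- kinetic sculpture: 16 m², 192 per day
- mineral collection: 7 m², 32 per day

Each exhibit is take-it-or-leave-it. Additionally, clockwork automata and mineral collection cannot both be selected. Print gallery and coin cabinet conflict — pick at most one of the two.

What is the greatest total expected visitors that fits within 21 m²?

The ratio ordering already packs tightly: coin cabinet + kinetic sculpture, 21 m², 398.
Runner-up clockwork automata + coin cabinet tops out at 248.

398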